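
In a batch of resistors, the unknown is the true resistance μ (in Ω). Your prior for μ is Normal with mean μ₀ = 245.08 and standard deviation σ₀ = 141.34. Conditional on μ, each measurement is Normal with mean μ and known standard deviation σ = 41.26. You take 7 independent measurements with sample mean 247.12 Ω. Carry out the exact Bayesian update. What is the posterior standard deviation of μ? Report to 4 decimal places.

15.5007

For Normal data with known variance σ², a Normal(μ₀, σ₀²) prior on μ is conjugate. Posterior precision = 1/σ₀² + n/σ²; posterior mean is the precision-weighted average of μ₀ and x̄.
σ₀² = 141.34² = 19976.9956, σ² = 41.26² = 1702.3876; σ² + n·σ₀² = 1702.3876 + 7·19976.9956 = 141541.3568.
Posterior precision = 1/σ₀² + n/σ² = 1/19976.9956 + 7/1702.3876 = (σ² + n·σ₀²)/(σ₀²σ²) = 141541.3568/(19976.9956·1702.3876); posterior variance σₙ² = σ₀²σ²/(σ² + n·σ₀²) = 19976.9956·1702.3876/141541.3568 = 240.273164.
Posterior SD = √σₙ² = √(19976.9956·1702.3876/141541.3568) = 15.5007.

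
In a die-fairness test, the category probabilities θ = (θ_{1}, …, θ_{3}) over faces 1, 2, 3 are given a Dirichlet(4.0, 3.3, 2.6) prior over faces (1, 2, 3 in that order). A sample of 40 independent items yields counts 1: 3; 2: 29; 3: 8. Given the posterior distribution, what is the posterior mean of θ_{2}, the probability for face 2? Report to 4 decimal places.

0.6473

The Dirichlet prior is conjugate to the Multinomial likelihood: each posterior αⱼ = prior αⱼ + observed count nⱼ.
Posterior concentration: (7.0, 32.3, 10.6), total = 49.9.
E[θ_{2}|data] = α_{2}/Σα = 32.3/49.9 = 0.6473.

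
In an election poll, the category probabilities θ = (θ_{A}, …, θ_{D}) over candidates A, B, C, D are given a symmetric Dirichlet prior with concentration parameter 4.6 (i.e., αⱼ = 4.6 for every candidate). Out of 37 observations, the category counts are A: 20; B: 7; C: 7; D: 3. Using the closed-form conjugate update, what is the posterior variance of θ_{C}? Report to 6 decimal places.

0.002935

The Dirichlet prior is conjugate to the Multinomial likelihood: each posterior αⱼ = prior αⱼ + observed count nⱼ.
Posterior concentration: (24.6, 11.6, 11.6, 7.6), total = 55.4.
Var[θ_j] = α_j(Σα−α_j)/((Σα)²(Σα+1)) = 11.6·43.8/(55.4²·56.4) = 0.002935.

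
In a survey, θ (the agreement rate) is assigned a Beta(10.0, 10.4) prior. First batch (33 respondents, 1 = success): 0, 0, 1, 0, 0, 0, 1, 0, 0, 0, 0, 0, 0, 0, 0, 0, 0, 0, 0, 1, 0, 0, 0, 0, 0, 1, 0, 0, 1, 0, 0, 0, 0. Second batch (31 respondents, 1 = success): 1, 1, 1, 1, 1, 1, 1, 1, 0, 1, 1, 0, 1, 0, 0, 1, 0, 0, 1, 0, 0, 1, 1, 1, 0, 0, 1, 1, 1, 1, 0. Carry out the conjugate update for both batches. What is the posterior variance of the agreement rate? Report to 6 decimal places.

0.002842

The Beta prior is conjugate to a Binomial/Bernoulli likelihood; the update adds successes to α and failures to β.
After batch 1: Beta(10.0+5, 10.4+28) = Beta(15.0, 38.4).
After batch 2: Beta(15.0+20, 38.4+11) = Beta(35.0, 49.4).
Var = αβ/((α+β)²(α+β+1)) = 35.0·49.4/(84.4²·85.4) = 0.002842.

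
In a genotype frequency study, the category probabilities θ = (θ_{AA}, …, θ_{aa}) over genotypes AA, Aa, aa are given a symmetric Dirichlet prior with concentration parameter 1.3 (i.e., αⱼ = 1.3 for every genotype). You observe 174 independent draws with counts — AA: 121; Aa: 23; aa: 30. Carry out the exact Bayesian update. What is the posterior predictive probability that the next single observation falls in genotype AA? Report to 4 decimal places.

0.6875

The Dirichlet prior is conjugate to the Multinomial likelihood: each posterior αⱼ = prior αⱼ + observed count nⱼ.
Posterior concentration: (122.3, 24.3, 31.3), total = 177.9.
P(next = AA | data) = α_{AA}/Σα = 0.6875.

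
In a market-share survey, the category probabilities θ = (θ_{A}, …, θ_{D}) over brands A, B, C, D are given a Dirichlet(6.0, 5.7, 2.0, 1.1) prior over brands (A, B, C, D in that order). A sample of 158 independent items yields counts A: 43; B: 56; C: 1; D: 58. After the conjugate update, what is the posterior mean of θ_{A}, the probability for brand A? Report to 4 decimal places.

The Dirichlet prior is conjugate to the Multinomial likelihood: each posterior αⱼ = prior αⱼ + observed count nⱼ.
Posterior concentration: (49.0, 61.7, 3.0, 59.1), total = 172.8.
E[θ_{A}|data] = α_{A}/Σα = 49.0/172.8 = 0.2836.

0.2836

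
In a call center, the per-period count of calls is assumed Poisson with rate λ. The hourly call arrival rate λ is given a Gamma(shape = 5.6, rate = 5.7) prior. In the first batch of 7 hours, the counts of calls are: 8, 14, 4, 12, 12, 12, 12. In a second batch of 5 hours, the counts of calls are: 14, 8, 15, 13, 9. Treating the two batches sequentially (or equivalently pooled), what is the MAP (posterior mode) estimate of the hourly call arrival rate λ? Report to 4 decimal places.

7.7740

With a Gamma(shape α, rate β) prior, the Poisson likelihood is conjugate: the posterior is Gamma(α + ΣXᵢ, β + n).
Batch 1: sum of counts S = 74 over n = 7 hours.
After batch 1: Gamma(α+S, β+n) = Gamma(5.6+74, 5.7+7) = Gamma(79.6, 12.7).
Batch 2: sum of counts S = 59 over n = 5 hours.
After batch 2: Gamma(α+S, β+n) = Gamma(79.6+59, 12.7+5) = Gamma(138.6, 17.7).
Mode of Gamma(α,β) for α≥1 is (α−1)/β = 137.6/17.7 = 7.7740.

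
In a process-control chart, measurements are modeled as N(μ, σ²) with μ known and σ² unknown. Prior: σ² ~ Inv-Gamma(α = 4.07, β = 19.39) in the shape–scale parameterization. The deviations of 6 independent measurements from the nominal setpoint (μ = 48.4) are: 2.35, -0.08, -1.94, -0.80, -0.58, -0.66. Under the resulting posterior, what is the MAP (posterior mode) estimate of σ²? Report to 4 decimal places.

With known mean μ and an Inverse-Gamma(α, β) prior on σ², the Normal likelihood is conjugate: posterior is Inv-Gamma(α + n/2, β + Σ(xᵢ−μ)²/2).
Σ(xᵢ−μ)² = (2.35)² + (-0.08)² + (-1.94)² + (-0.80)² + (-0.58)² + (-0.66)² = 10.7045.
Posterior: Inv-Gamma(4.07 + 6/2, 19.39 + 10.7045/2) = Inv-Gamma(7.07, 24.74225).
Mode = β/(α+1) = 24.74225/8.07 = 3.0660.

3.0660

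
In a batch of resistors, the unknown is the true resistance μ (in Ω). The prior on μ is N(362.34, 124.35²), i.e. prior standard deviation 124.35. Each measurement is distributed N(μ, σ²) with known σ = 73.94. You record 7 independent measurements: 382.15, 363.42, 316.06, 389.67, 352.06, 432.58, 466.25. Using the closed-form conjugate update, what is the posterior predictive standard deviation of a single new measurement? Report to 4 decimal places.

78.8073

For Normal data with known variance σ², a Normal(μ₀, σ₀²) prior on μ is conjugate. Posterior precision = 1/σ₀² + n/σ²; posterior mean is the precision-weighted average of μ₀ and x̄.
σ₀² = 124.35² = 15462.9225, σ² = 73.94² = 5467.1236; σ² + n·σ₀² = 5467.1236 + 7·15462.9225 = 113707.5811.
Posterior precision = 1/σ₀² + n/σ² = 1/15462.9225 + 7/5467.1236 = (σ² + n·σ₀²)/(σ₀²σ²) = 113707.5811/(15462.9225·5467.1236); posterior variance σₙ² = σ₀²σ²/(σ² + n·σ₀²) = 15462.9225·5467.1236/113707.5811 = 743.465895.
Predictive variance for one new observation = σₙ² + σ² = 15462.9225·5467.1236/113707.5811 + 5467.1236 = σ²·(σ₀² + 113707.5811)/113707.5811 = 5467.1236·129170.5036/113707.5811 = 6210.589495; SD = √(5467.1236·129170.5036/113707.5811) = 78.8073.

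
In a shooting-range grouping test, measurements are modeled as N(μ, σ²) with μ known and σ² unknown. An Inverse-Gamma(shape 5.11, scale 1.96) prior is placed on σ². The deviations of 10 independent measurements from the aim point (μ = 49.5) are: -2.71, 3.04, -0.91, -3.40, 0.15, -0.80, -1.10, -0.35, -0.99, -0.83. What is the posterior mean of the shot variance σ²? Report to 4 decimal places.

2.0065

With known mean μ and an Inverse-Gamma(α, β) prior on σ², the Normal likelihood is conjugate: posterior is Inv-Gamma(α + n/2, β + Σ(xᵢ−μ)²/2).
Σ(xᵢ−μ)² = (-2.71)² + (3.04)² + (-0.91)² + (-3.40)² + (0.15)² + (-0.80)² + (-1.10)² + (-0.35)² + (-0.99)² + (-0.83)² = 32.6378.
Posterior: Inv-Gamma(5.11 + 10/2, 1.96 + 32.6378/2) = Inv-Gamma(10.11, 18.27890).
E[σ²|data] = β/(α−1) = 18.27890/9.11 = 2.0065.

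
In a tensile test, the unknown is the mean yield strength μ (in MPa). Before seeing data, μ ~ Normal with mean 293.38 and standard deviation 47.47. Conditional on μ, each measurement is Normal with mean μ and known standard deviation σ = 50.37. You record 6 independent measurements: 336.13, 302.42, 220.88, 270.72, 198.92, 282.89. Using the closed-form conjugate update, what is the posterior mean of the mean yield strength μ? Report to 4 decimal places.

For Normal data with known variance σ², a Normal(μ₀, σ₀²) prior on μ is conjugate. Posterior precision = 1/σ₀² + n/σ²; posterior mean is the precision-weighted average of μ₀ and x̄.
Σxᵢ = 336.13 + 302.42 + 220.88 + 270.72 + 198.92 + 282.89 = 1611.96, so n·x̄ = 1611.96.
σ₀² = 47.47² = 2253.4009, σ² = 50.37² = 2537.1369; σ² + n·σ₀² = 2537.1369 + 6·2253.4009 = 16057.5423.
Posterior mean = (μ₀/σ₀² + n·x̄/σ²)/(1/σ₀² + n/σ²) = (σ²·μ₀ + σ₀²·n·x̄)/(σ² + n·σ₀²) = (2537.1369·293.38 + 2253.4009·1611.96)/16057.5423 = 4376737.338486/16057.5423 = 272.5658.

272.5658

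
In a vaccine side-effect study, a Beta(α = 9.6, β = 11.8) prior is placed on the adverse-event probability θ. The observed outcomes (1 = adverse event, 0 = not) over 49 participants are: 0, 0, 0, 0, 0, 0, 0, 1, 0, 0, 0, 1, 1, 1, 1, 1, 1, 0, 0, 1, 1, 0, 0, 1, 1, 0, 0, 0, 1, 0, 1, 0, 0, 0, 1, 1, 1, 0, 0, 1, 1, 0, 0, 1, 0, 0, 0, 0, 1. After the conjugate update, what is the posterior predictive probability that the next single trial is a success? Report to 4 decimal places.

0.4205

The Beta prior is conjugate to a Binomial/Bernoulli likelihood; the update adds successes to α and failures to β.
Posterior: Beta(α+k, β+n−k) = Beta(9.6+20, 11.8+29) = Beta(29.6, 40.8).
For a single future Bernoulli trial, P(success | data) = α/(α+β) = 0.4205.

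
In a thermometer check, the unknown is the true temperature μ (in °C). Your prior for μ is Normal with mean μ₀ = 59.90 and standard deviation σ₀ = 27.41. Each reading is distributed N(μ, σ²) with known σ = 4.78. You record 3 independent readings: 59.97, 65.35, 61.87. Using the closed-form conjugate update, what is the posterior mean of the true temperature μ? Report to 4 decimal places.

62.3716

For Normal data with known variance σ², a Normal(μ₀, σ₀²) prior on μ is conjugate. Posterior precision = 1/σ₀² + n/σ²; posterior mean is the precision-weighted average of μ₀ and x̄.
Σxᵢ = 59.97 + 65.35 + 61.87 = 187.19, so n·x̄ = 187.19.
σ₀² = 27.41² = 751.3081, σ² = 4.78² = 22.8484; σ² + n·σ₀² = 22.8484 + 3·751.3081 = 2276.7727.
Posterior mean = (μ₀/σ₀² + n·x̄/σ²)/(1/σ₀² + n/σ²) = (σ²·μ₀ + σ₀²·n·x̄)/(σ² + n·σ₀²) = (22.8484·59.90 + 751.3081·187.19)/2276.7727 = 142005.982399/2276.7727 = 62.3716.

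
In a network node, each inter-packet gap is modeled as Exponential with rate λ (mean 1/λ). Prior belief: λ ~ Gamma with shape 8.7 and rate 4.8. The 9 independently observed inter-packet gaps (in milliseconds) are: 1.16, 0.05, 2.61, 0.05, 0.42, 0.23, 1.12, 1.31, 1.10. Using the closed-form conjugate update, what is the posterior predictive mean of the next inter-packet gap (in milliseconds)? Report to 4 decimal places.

With a Gamma(shape α, rate β) prior on the exponential rate λ, the posterior after n observations with total T = Σxᵢ is Gamma(α+n, β+T).
Sum of observations T = 8.05 milliseconds; n = 9.
Posterior: Gamma(8.7+9, 4.8+8.05) = Gamma(17.7, 12.85).
The predictive distribution for the next observation is Lomax; its mean is β/(α−1) = 12.85/16.7 = 0.7695.

0.7695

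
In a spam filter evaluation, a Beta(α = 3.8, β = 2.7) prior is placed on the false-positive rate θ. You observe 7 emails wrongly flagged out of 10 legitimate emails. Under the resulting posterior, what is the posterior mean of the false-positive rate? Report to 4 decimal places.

The Beta prior is conjugate to a Binomial/Bernoulli likelihood; the update adds successes to α and failures to β.
Posterior: Beta(α+k, β+n−k) = Beta(3.8+7, 2.7+3) = Beta(10.8, 5.7).
Posterior mean = α/(α+β) = 10.8/16.5 = 0.6545.

0.6545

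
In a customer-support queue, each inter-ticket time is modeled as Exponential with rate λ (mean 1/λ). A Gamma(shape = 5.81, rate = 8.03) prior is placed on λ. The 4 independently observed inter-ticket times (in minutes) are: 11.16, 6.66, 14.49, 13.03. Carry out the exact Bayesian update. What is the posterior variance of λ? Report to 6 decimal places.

0.003444

With a Gamma(shape α, rate β) prior on the exponential rate λ, the posterior after n observations with total T = Σxᵢ is Gamma(α+n, β+T).
Sum of observations T = 45.34 minutes; n = 4.
Posterior: Gamma(5.81+4, 8.03+45.34) = Gamma(9.81, 53.37).
Var = α/β² = 0.003444.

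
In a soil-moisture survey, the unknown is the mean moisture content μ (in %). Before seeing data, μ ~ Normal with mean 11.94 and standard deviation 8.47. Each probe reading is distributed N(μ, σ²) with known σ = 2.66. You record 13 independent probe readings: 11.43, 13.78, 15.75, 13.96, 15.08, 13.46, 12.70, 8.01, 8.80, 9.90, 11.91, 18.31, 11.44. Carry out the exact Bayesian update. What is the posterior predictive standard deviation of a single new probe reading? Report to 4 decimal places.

For Normal data with known variance σ², a Normal(μ₀, σ₀²) prior on μ is conjugate. Posterior precision = 1/σ₀² + n/σ²; posterior mean is the precision-weighted average of μ₀ and x̄.
σ₀² = 8.47² = 71.7409, σ² = 2.66² = 7.0756; σ² + n·σ₀² = 7.0756 + 13·71.7409 = 939.7073.
Posterior precision = 1/σ₀² + n/σ² = 1/71.7409 + 13/7.0756 = (σ² + n·σ₀²)/(σ₀²σ²) = 939.7073/(71.7409·7.0756); posterior variance σₙ² = σ₀²σ²/(σ² + n·σ₀²) = 71.7409·7.0756/939.7073 = 0.540179.
Predictive variance for one new observation = σₙ² + σ² = 71.7409·7.0756/939.7073 + 7.0756 = σ²·(σ₀² + 939.7073)/939.7073 = 7.0756·1011.4482/939.7073 = 7.615779; SD = √(7.0756·1011.4482/939.7073) = 2.7597.

2.7597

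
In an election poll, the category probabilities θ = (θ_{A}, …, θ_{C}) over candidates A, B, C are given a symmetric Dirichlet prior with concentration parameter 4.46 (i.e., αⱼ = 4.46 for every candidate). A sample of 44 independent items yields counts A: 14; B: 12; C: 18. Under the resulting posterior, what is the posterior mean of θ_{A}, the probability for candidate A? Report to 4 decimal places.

The Dirichlet prior is conjugate to the Multinomial likelihood: each posterior αⱼ = prior αⱼ + observed count nⱼ.
Posterior concentration: (18.46, 16.46, 22.46), total = 57.38.
E[θ_{A}|data] = α_{A}/Σα = 18.46/57.38 = 0.3217.

0.3217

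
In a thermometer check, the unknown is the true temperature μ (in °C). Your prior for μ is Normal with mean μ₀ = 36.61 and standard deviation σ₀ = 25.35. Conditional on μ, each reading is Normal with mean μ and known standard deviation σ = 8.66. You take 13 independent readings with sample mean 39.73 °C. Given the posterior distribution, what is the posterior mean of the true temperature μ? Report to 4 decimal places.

For Normal data with known variance σ², a Normal(μ₀, σ₀²) prior on μ is conjugate. Posterior precision = 1/σ₀² + n/σ²; posterior mean is the precision-weighted average of μ₀ and x̄.
n·x̄ = 13·39.73 = 516.49.
σ₀² = 25.35² = 642.6225, σ² = 8.66² = 74.9956; σ² + n·σ₀² = 74.9956 + 13·642.6225 = 8429.0881.
Posterior mean = (μ₀/σ₀² + n·x̄/σ²)/(1/σ₀² + n/σ²) = (σ²·μ₀ + σ₀²·n·x̄)/(σ² + n·σ₀²) = (74.9956·36.61 + 642.6225·516.49)/8429.0881 = 334653.683941/8429.0881 = 39.7022.

39.7022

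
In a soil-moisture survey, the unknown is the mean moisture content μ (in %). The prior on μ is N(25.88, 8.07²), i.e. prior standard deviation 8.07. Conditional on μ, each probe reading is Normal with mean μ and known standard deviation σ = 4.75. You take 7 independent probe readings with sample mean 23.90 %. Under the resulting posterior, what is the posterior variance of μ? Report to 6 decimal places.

For Normal data with known variance σ², a Normal(μ₀, σ₀²) prior on μ is conjugate. Posterior precision = 1/σ₀² + n/σ²; posterior mean is the precision-weighted average of μ₀ and x̄.
σ₀² = 8.07² = 65.1249, σ² = 4.75² = 22.5625; σ² + n·σ₀² = 22.5625 + 7·65.1249 = 478.4368.
Posterior precision = 1/σ₀² + n/σ² = 1/65.1249 + 7/22.5625 = (σ² + n·σ₀²)/(σ₀²σ²) = 478.4368/(65.1249·22.5625); posterior variance σₙ² = σ₀²σ²/(σ² + n·σ₀²) = 65.1249·22.5625/478.4368 = 3.071211.

3.071211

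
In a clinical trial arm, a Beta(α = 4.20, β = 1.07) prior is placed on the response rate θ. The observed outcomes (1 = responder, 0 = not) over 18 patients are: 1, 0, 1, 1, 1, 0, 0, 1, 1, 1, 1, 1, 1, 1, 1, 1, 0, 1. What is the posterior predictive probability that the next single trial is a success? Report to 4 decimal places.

The Beta prior is conjugate to a Binomial/Bernoulli likelihood; the update adds successes to α and failures to β.
Posterior: Beta(α+k, β+n−k) = Beta(4.20+14, 1.07+4) = Beta(18.20, 5.07).
For a single future Bernoulli trial, P(success | data) = α/(α+β) = 0.7821.

0.7821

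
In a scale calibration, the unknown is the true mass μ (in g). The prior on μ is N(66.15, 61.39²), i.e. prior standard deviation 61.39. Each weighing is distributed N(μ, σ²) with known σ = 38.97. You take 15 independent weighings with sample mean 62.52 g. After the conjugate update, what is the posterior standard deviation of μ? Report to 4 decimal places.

For Normal data with known variance σ², a Normal(μ₀, σ₀²) prior on μ is conjugate. Posterior precision = 1/σ₀² + n/σ²; posterior mean is the precision-weighted average of μ₀ and x̄.
σ₀² = 61.39² = 3768.7321, σ² = 38.97² = 1518.6609; σ² + n·σ₀² = 1518.6609 + 15·3768.7321 = 58049.6424.
Posterior precision = 1/σ₀² + n/σ² = 1/3768.7321 + 15/1518.6609 = (σ² + n·σ₀²)/(σ₀²σ²) = 58049.6424/(3768.7321·1518.6609); posterior variance σₙ² = σ₀²σ²/(σ² + n·σ₀²) = 3768.7321·1518.6609/58049.6424 = 98.595372.
Posterior SD = √σₙ² = √(3768.7321·1518.6609/58049.6424) = 9.9295.

9.9295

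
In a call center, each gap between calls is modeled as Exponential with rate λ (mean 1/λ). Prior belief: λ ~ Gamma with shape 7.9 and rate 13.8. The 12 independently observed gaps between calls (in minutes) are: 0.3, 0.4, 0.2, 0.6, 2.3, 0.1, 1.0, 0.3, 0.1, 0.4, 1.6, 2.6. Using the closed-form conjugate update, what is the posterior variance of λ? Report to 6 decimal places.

0.035429

With a Gamma(shape α, rate β) prior on the exponential rate λ, the posterior after n observations with total T = Σxᵢ is Gamma(α+n, β+T).
Sum of observations T = 9.9 minutes; n = 12.
Posterior: Gamma(7.9+12, 13.8+9.9) = Gamma(19.9, 23.7).
Var = α/β² = 0.035429.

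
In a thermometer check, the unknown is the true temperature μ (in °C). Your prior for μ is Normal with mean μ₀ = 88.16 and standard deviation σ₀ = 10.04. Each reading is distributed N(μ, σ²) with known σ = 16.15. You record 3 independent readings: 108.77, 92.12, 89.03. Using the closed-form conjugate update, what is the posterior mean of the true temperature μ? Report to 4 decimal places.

For Normal data with known variance σ², a Normal(μ₀, σ₀²) prior on μ is conjugate. Posterior precision = 1/σ₀² + n/σ²; posterior mean is the precision-weighted average of μ₀ and x̄.
Σxᵢ = 108.77 + 92.12 + 89.03 = 289.92, so n·x̄ = 289.92.
σ₀² = 10.04² = 100.8016, σ² = 16.15² = 260.8225; σ² + n·σ₀² = 260.8225 + 3·100.8016 = 563.2273.
Posterior mean = (μ₀/σ₀² + n·x̄/σ²)/(1/σ₀² + n/σ²) = (σ²·μ₀ + σ₀²·n·x̄)/(σ² + n·σ₀²) = (260.8225·88.16 + 100.8016·289.92)/563.2273 = 52218.511472/563.2273 = 92.7130.

92.7130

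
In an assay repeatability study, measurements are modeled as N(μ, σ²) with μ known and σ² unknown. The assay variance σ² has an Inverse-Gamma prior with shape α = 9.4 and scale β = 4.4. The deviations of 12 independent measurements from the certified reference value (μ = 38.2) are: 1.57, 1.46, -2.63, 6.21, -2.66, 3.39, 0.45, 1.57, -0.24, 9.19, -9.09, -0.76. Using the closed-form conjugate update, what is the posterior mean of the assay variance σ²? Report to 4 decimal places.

With known mean μ and an Inverse-Gamma(α, β) prior on σ², the Normal likelihood is conjugate: posterior is Inv-Gamma(α + n/2, β + Σ(xᵢ−μ)²/2).
Σ(xᵢ−μ)² = (1.57)² + (1.46)² + (-2.63)² + (6.21)² + (-2.66)² + (3.39)² + (0.45)² + (1.57)² + (-0.24)² + (9.19)² + (-9.09)² + (-0.76)² = 239.0320.
Posterior: Inv-Gamma(9.4 + 12/2, 4.4 + 239.0320/2) = Inv-Gamma(15.40, 123.91600).
E[σ²|data] = β/(α−1) = 123.91600/14.40 = 8.6053.

8.6053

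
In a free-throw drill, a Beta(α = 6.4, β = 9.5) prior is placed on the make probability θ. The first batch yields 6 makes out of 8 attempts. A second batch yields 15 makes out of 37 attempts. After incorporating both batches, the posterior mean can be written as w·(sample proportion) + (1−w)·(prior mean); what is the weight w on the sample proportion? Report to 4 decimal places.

0.7389

The Beta prior is conjugate to a Binomial/Bernoulli likelihood; the update adds successes to α and failures to β.
Total number of attempts: n = 8 + 37 = 45.
Posterior mean = (α₀+k)/(α₀+β₀+n) = [n/(α₀+β₀+n)]·(k/n) + [(α₀+β₀)/(α₀+β₀+n)]·α₀/(α₀+β₀), so only n and the prior enter the weight.
The weight on the data is w = n/(α₀+β₀+n) = 45/(6.4+9.5+45) = 45/60.9 = 0.7389.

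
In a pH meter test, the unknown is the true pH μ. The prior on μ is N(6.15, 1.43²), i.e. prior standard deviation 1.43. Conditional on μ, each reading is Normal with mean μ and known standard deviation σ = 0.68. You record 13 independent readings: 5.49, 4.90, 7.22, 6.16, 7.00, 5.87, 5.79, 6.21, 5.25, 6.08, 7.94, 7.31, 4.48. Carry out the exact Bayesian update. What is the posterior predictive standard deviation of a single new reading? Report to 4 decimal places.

For Normal data with known variance σ², a Normal(μ₀, σ₀²) prior on μ is conjugate. Posterior precision = 1/σ₀² + n/σ²; posterior mean is the precision-weighted average of μ₀ and x̄.
σ₀² = 1.43² = 2.0449, σ² = 0.68² = 0.4624; σ² + n·σ₀² = 0.4624 + 13·2.0449 = 27.0461.
Posterior precision = 1/σ₀² + n/σ² = 1/2.0449 + 13/0.4624 = (σ² + n·σ₀²)/(σ₀²σ²) = 27.0461/(2.0449·0.4624); posterior variance σₙ² = σ₀²σ²/(σ² + n·σ₀²) = 2.0449·0.4624/27.0461 = 0.034961.
Predictive variance for one new observation = σₙ² + σ² = 2.0449·0.4624/27.0461 + 0.4624 = σ²·(σ₀² + 27.0461)/27.0461 = 0.4624·29.091/27.0461 = 0.497361; SD = √(0.4624·29.091/27.0461) = 0.7052.

0.7052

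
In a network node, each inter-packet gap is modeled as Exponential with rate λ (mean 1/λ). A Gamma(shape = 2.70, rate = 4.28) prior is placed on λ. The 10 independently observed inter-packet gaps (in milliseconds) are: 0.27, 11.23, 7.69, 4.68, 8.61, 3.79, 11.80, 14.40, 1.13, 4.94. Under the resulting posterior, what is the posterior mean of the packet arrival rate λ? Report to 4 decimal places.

0.1744

With a Gamma(shape α, rate β) prior on the exponential rate λ, the posterior after n observations with total T = Σxᵢ is Gamma(α+n, β+T).
Sum of observations T = 68.54 milliseconds; n = 10.
Posterior: Gamma(2.70+10, 4.28+68.54) = Gamma(12.70, 72.82).
Posterior mean of λ = α/β = 12.70/72.82 = 0.1744.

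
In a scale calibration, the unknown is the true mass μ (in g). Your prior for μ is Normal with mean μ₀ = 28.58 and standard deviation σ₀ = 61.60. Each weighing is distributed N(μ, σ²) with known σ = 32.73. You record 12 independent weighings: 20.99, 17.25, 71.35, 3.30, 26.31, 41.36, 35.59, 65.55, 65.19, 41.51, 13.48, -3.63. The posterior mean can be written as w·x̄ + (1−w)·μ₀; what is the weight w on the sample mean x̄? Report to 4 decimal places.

0.9770

For Normal data with known variance σ², a Normal(μ₀, σ₀²) prior on μ is conjugate. Posterior precision = 1/σ₀² + n/σ²; posterior mean is the precision-weighted average of μ₀ and x̄.
σ₀² = 61.60² = 3794.56, σ² = 32.73² = 1071.2529. Prior precision 1/σ₀² = 1/3794.56; data precision n/σ² = 12/1071.2529.
w = (n/σ²)/(1/σ₀² + n/σ²) = n·σ₀²/(σ² + n·σ₀²) = 12·3794.56/(1071.2529 + 12·3794.56) = 45534.72/46605.9729 = 0.9770.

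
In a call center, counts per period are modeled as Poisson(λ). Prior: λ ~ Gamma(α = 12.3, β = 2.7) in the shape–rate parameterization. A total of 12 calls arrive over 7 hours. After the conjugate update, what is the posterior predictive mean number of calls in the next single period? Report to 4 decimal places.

With a Gamma(shape α, rate β) prior, the Poisson likelihood is conjugate: the posterior is Gamma(α + ΣXᵢ, β + n).
Posterior: Gamma(α+S, β+n) = Gamma(12.3+12, 2.7+7) = Gamma(24.3, 9.7).
The predictive distribution for one future period is NegBinom with mean α/β = 2.5052.

2.5052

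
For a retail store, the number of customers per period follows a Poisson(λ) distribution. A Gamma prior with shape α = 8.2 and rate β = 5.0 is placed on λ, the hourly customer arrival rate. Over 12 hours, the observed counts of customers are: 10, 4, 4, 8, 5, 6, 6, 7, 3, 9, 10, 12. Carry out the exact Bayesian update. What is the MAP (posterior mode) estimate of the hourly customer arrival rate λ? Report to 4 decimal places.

With a Gamma(shape α, rate β) prior, the Poisson likelihood is conjugate: the posterior is Gamma(α + ΣXᵢ, β + n).
Sum of counts S = 84 over n = 12 hours.
Posterior: Gamma(α+S, β+n) = Gamma(8.2+84, 5.0+12) = Gamma(92.2, 17.0).
Mode of Gamma(α,β) for α≥1 is (α−1)/β = 91.2/17.0 = 5.3647.

5.3647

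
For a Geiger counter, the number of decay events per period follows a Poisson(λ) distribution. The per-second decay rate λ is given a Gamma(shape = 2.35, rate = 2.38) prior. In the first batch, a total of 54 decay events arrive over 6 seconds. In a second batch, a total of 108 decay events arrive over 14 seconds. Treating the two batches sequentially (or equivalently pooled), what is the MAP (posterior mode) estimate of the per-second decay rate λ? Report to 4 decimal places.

With a Gamma(shape α, rate β) prior, the Poisson likelihood is conjugate: the posterior is Gamma(α + ΣXᵢ, β + n).
After batch 1: Gamma(α+S, β+n) = Gamma(2.35+54, 2.38+6) = Gamma(56.35, 8.38).
After batch 2: Gamma(α+S, β+n) = Gamma(56.35+108, 8.38+14) = Gamma(164.35, 22.38).
Mode of Gamma(α,β) for α≥1 is (α−1)/β = 163.35/22.38 = 7.2989.

7.2989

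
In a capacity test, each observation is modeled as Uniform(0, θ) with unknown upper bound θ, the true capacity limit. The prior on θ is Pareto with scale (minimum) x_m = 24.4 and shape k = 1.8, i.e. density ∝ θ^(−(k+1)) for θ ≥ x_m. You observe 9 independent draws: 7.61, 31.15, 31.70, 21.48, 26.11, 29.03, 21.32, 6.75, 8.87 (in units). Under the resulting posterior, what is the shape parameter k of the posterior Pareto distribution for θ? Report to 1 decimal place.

A Pareto(scale x_m, shape k) prior on the upper bound θ of Uniform(0, θ) is conjugate: posterior is Pareto(max(x_m, max xᵢ), k + n).
Sample maximum = 31.70; prior scale x_m = 24.4 → posterior scale = max = 31.70.
Posterior shape = 1.8 + 9 = 10.8.
Posterior shape k = 10.8.

10.8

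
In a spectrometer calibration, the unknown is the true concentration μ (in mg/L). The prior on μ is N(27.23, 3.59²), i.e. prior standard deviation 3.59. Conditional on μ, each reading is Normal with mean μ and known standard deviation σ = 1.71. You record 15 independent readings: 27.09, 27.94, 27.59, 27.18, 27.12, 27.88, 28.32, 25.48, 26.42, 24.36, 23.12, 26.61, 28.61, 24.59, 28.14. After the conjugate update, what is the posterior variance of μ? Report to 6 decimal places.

0.192035

For Normal data with known variance σ², a Normal(μ₀, σ₀²) prior on μ is conjugate. Posterior precision = 1/σ₀² + n/σ²; posterior mean is the precision-weighted average of μ₀ and x̄.
σ₀² = 3.59² = 12.8881, σ² = 1.71² = 2.9241; σ² + n·σ₀² = 2.9241 + 15·12.8881 = 196.2456.
Posterior precision = 1/σ₀² + n/σ² = 1/12.8881 + 15/2.9241 = (σ² + n·σ₀²)/(σ₀²σ²) = 196.2456/(12.8881·2.9241); posterior variance σₙ² = σ₀²σ²/(σ² + n·σ₀²) = 12.8881·2.9241/196.2456 = 0.192035.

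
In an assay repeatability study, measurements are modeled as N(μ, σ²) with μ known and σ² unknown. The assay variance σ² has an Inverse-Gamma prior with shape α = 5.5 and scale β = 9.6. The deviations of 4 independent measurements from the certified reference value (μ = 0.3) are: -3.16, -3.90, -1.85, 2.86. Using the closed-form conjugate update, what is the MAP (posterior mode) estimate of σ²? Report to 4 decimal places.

With known mean μ and an Inverse-Gamma(α, β) prior on σ², the Normal likelihood is conjugate: posterior is Inv-Gamma(α + n/2, β + Σ(xᵢ−μ)²/2).
Σ(xᵢ−μ)² = (-3.16)² + (-3.90)² + (-1.85)² + (2.86)² = 36.7977.
Posterior: Inv-Gamma(5.5 + 4/2, 9.6 + 36.7977/2) = Inv-Gamma(7.50, 27.99885).
Mode = β/(α+1) = 27.99885/8.50 = 3.2940.

3.2940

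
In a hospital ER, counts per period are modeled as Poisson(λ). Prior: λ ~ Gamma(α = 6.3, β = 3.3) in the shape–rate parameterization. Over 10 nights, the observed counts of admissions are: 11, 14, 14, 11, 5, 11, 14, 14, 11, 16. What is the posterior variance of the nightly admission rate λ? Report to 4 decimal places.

0.7197

With a Gamma(shape α, rate β) prior, the Poisson likelihood is conjugate: the posterior is Gamma(α + ΣXᵢ, β + n).
Sum of counts S = 121 over n = 10 nights.
Posterior: Gamma(α+S, β+n) = Gamma(6.3+121, 3.3+10) = Gamma(127.3, 13.3).
Var = α/β² = 127.3/13.3² = 0.7197.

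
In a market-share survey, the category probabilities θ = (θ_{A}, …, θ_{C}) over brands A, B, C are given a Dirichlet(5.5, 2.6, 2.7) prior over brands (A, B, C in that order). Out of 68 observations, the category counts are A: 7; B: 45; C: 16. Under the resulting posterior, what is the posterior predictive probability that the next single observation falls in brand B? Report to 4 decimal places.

The Dirichlet prior is conjugate to the Multinomial likelihood: each posterior αⱼ = prior αⱼ + observed count nⱼ.
Posterior concentration: (12.5, 47.6, 18.7), total = 78.8.
P(next = B | data) = α_{B}/Σα = 0.6041.

0.6041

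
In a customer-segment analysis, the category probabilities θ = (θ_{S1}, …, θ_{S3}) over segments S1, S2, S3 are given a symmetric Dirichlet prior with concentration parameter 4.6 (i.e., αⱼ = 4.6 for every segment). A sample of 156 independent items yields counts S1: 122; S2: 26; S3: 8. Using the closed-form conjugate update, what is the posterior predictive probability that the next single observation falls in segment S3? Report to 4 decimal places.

The Dirichlet prior is conjugate to the Multinomial likelihood: each posterior αⱼ = prior αⱼ + observed count nⱼ.
Posterior concentration: (126.6, 30.6, 12.6), total = 169.8.
P(next = S3 | data) = α_{S3}/Σα = 0.0742.

0.0742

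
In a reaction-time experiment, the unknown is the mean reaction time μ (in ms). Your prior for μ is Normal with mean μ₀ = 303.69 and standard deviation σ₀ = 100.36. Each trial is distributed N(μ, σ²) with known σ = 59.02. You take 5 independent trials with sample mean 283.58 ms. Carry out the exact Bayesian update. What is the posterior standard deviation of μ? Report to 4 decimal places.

25.5265

For Normal data with known variance σ², a Normal(μ₀, σ₀²) prior on μ is conjugate. Posterior precision = 1/σ₀² + n/σ²; posterior mean is the precision-weighted average of μ₀ and x̄.
σ₀² = 100.36² = 10072.1296, σ² = 59.02² = 3483.3604; σ² + n·σ₀² = 3483.3604 + 5·10072.1296 = 53844.0084.
Posterior precision = 1/σ₀² + n/σ² = 1/10072.1296 + 5/3483.3604 = (σ² + n·σ₀²)/(σ₀²σ²) = 53844.0084/(10072.1296·3483.3604); posterior variance σₙ² = σ₀²σ²/(σ² + n·σ₀²) = 10072.1296·3483.3604/53844.0084 = 651.601885.
Posterior SD = √σₙ² = √(10072.1296·3483.3604/53844.0084) = 25.5265.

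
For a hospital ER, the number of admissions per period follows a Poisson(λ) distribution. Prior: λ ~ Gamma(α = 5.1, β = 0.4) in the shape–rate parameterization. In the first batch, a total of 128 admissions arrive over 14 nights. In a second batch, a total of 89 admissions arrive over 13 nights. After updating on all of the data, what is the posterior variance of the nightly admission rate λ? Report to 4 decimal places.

With a Gamma(shape α, rate β) prior, the Poisson likelihood is conjugate: the posterior is Gamma(α + ΣXᵢ, β + n).
After batch 1: Gamma(α+S, β+n) = Gamma(5.1+128, 0.4+14) = Gamma(133.1, 14.4).
After batch 2: Gamma(α+S, β+n) = Gamma(133.1+89, 14.4+13) = Gamma(222.1, 27.4).
Var = α/β² = 222.1/27.4² = 0.2958.

0.2958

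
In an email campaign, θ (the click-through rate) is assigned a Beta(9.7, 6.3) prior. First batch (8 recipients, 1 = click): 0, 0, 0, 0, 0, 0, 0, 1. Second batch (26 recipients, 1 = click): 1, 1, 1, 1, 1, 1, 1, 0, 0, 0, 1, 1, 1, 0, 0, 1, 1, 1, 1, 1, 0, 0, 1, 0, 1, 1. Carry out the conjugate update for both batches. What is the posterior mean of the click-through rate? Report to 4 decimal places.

The Beta prior is conjugate to a Binomial/Bernoulli likelihood; the update adds successes to α and failures to β.
After batch 1: Beta(9.7+1, 6.3+7) = Beta(10.7, 13.3).
After batch 2: Beta(10.7+18, 13.3+8) = Beta(28.7, 21.3).
Posterior mean = α/(α+β) = 28.7/50.0 = 0.5740.

0.5740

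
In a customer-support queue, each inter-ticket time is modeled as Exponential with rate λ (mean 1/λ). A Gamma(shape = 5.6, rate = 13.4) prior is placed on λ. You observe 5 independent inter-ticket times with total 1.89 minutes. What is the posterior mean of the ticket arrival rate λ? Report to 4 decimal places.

With a Gamma(shape α, rate β) prior on the exponential rate λ, the posterior after n observations with total T = Σxᵢ is Gamma(α+n, β+T).
Posterior: Gamma(5.6+5, 13.4+1.89) = Gamma(10.6, 15.29).
Posterior mean of λ = α/β = 10.6/15.29 = 0.6933.

0.6933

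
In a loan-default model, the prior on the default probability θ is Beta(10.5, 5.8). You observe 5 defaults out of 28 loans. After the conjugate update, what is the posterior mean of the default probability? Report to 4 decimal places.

0.3499

The Beta prior is conjugate to a Binomial/Bernoulli likelihood; the update adds successes to α and failures to β.
Posterior: Beta(α+k, β+n−k) = Beta(10.5+5, 5.8+23) = Beta(15.5, 28.8).
Posterior mean = α/(α+β) = 15.5/44.3 = 0.3499.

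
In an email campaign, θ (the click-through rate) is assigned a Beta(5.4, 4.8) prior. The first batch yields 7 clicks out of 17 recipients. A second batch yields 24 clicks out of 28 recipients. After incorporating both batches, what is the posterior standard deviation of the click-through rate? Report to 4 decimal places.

The Beta prior is conjugate to a Binomial/Bernoulli likelihood; the update adds successes to α and failures to β.
After batch 1: Beta(5.4+7, 4.8+10) = Beta(12.4, 14.8).
After batch 2: Beta(12.4+24, 14.8+4) = Beta(36.4, 18.8).
Var = αβ/((α+β)²(α+β+1)) = 36.4·18.8/(55.2²·56.2) = 0.00399618; SD = √0.00399618 = 0.0632.

0.0632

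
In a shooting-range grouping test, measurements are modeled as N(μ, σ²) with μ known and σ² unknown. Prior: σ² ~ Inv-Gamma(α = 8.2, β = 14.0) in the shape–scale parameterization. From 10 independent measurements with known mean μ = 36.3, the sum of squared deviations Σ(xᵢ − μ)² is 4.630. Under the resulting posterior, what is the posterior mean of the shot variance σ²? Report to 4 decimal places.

With known mean μ and an Inverse-Gamma(α, β) prior on σ², the Normal likelihood is conjugate: posterior is Inv-Gamma(α + n/2, β + Σ(xᵢ−μ)²/2).
Posterior: Inv-Gamma(8.2 + 10/2, 14.0 + 4.630/2) = Inv-Gamma(13.20, 16.3150).
E[σ²|data] = β/(α−1) = 16.3150/12.20 = 1.3373.

1.3373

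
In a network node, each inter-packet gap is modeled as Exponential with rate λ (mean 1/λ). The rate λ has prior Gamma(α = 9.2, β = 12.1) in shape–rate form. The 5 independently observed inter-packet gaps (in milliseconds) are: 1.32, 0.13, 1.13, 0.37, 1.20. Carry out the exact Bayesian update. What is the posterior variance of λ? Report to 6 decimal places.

With a Gamma(shape α, rate β) prior on the exponential rate λ, the posterior after n observations with total T = Σxᵢ is Gamma(α+n, β+T).
Sum of observations T = 4.15 milliseconds; n = 5.
Posterior: Gamma(9.2+5, 12.1+4.15) = Gamma(14.2, 16.25).
Var = α/β² = 0.053775.

0.053775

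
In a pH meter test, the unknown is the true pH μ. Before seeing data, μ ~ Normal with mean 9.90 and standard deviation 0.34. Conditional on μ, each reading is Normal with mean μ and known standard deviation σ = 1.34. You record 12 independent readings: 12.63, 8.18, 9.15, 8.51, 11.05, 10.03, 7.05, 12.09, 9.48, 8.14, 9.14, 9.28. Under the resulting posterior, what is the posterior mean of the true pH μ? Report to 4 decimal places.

For Normal data with known variance σ², a Normal(μ₀, σ₀²) prior on μ is conjugate. Posterior precision = 1/σ₀² + n/σ²; posterior mean is the precision-weighted average of μ₀ and x̄.
Σxᵢ = 12.63 + 8.18 + 9.15 + 8.51 + 11.05 + 10.03 + 7.05 + 12.09 + 9.48 + 8.14 + 9.14 + 9.28 = 114.73, so n·x̄ = 114.73.
σ₀² = 0.34² = 0.1156, σ² = 1.34² = 1.7956; σ² + n·σ₀² = 1.7956 + 12·0.1156 = 3.1828.
Posterior mean = (μ₀/σ₀² + n·x̄/σ²)/(1/σ₀² + n/σ²) = (σ²·μ₀ + σ₀²·n·x̄)/(σ² + n·σ₀²) = (1.7956·9.90 + 0.1156·114.73)/3.1828 = 31.039228/3.1828 = 9.7522.

9.7522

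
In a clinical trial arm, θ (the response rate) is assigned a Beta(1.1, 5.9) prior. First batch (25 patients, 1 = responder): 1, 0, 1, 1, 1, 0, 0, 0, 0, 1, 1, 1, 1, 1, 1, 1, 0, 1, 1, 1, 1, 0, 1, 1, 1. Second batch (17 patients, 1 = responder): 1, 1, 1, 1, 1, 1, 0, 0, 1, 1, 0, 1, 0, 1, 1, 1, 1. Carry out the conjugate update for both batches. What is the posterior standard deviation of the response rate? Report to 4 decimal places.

The Beta prior is conjugate to a Binomial/Bernoulli likelihood; the update adds successes to α and failures to β.
After batch 1: Beta(1.1+18, 5.9+7) = Beta(19.1, 12.9).
After batch 2: Beta(19.1+13, 12.9+4) = Beta(32.1, 16.9).
Var = αβ/((α+β)²(α+β+1)) = 32.1·16.9/(49.0²·50.0) = 0.00451887; SD = √0.00451887 = 0.0672.

0.0672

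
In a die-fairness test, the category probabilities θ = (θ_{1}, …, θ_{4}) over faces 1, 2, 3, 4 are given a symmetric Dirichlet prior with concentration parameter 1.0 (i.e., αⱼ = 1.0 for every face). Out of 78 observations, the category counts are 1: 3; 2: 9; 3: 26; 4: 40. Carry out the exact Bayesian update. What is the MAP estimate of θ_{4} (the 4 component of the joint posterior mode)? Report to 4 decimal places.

The Dirichlet prior is conjugate to the Multinomial likelihood: each posterior αⱼ = prior αⱼ + observed count nⱼ.
Posterior concentration: (4.0, 10.0, 27.0, 41.0), total = 82.0.
Joint mode component: (α_{4}−1)/(Σα−K) = 40.0/78.0 = 0.5128.

0.5128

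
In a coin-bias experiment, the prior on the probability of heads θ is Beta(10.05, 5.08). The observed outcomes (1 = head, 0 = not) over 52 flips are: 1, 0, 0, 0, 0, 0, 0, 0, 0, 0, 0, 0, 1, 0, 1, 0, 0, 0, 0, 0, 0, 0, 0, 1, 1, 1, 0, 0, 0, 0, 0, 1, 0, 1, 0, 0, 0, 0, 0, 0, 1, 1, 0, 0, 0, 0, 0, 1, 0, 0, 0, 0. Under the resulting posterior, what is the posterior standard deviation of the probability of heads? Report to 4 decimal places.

The Beta prior is conjugate to a Binomial/Bernoulli likelihood; the update adds successes to α and failures to β.
Posterior: Beta(α+k, β+n−k) = Beta(10.05+11, 5.08+41) = Beta(21.05, 46.08).
Var = αβ/((α+β)²(α+β+1)) = 21.05·46.08/(67.13²·68.13) = 0.00315931; SD = √0.00315931 = 0.0562.

0.0562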